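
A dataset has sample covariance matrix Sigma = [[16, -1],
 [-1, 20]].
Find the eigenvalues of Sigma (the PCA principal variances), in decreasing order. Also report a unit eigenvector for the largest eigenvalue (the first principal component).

Step 1 — characteristic polynomial of 2×2 Sigma:
  det(Sigma - λI) = λ² - trace · λ + det = 0.
  trace = 16 + 20 = 36, det = 16·20 - (-1)² = 319.
Step 2 — discriminant:
  Δ = trace² - 4·det = 1296 - 1276 = 20.
Step 3 — eigenvalues:
  λ = (trace ± √Δ)/2 = (36 ± 4.4721)/2,
  λ_1 = 20.2361,  λ_2 = 15.7639.

Step 4 — unit eigenvector for λ_1: solve (Sigma - λ_1 I)v = 0. First row:
  (16 - 20.2361)·v_x + (-1)·v_y = 0, i.e. (-4.2361)·v_x + (-1)·v_y = 0,
  so v ∝ (b, λ_1 - a) = (-1, 4.2361); multiply by -1 so the first entry is positive: u = (1, -4.2361).
  ||u|| = √((1)² + (-4.2361)²) = √(18.9443) ≈ 4.3525,
  v_1 = u/||u|| ≈ (0.2298, -0.9732) (||v_1|| = 1).

λ_1 = 20.2361,  λ_2 = 15.7639;  v_1 ≈ (0.2298, -0.9732)


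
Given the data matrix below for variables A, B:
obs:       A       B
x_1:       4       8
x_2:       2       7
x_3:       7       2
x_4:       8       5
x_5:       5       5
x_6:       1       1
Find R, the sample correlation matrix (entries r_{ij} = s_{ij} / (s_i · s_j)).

Step 1 — column means:
  mean(A) = (4 + 2 + 7 + 8 + 5 + 1) / 6 = 27/6 = 4.5
  mean(B) = (8 + 7 + 2 + 5 + 5 + 1) / 6 = 28/6 = 4.6667

Step 2 — sample variances and covariances s[i,j] = (1/(n-1)) · Σ_k (x_{k,i} - mean_i) · (x_{k,j} - mean_j), with n-1 = 5:
  s[A,A] = ((-0.5)·(-0.5) + (-2.5)·(-2.5) + (2.5)·(2.5) + (3.5)·(3.5) + (0.5)·(0.5) + (-3.5)·(-3.5)) / 5 = 37.5/5 = 7.5
  s[A,B] = ((-0.5)·(3.3333) + (-2.5)·(2.3333) + (2.5)·(-2.6667) + (3.5)·(0.3333) + (0.5)·(0.3333) + (-3.5)·(-3.6667)) / 5 = 0/5 = 0
  s[B,B] = ((3.3333)·(3.3333) + (2.3333)·(2.3333) + (-2.6667)·(-2.6667) + (0.3333)·(0.3333) + (0.3333)·(0.3333) + (-3.6667)·(-3.6667)) / 5 = 37.3333/5 = 7.4667
  Sample standard deviations s_i = √(s[i,i]):
  s(A) = √(7.5) = 2.7386
  s(B) = √(7.4667) = 2.7325

Step 3 — r_{ij} = s_{ij} / (s_i · s_j):
  r[A,A] = 1 (diagonal).
  r[A,B] = 0 / (2.7386 · 2.7325) = 0 / 7.4833 = 0
  r[B,B] = 1 (diagonal).

R is symmetric with unit diagonal. Assembling:

R = [[1, 0],
 [0, 1]]


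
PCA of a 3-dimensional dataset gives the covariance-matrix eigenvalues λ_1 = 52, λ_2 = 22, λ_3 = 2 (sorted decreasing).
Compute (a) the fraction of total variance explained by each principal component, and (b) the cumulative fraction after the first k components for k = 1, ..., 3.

Step 1 — total variance = trace(Sigma) = Σ λ_i = 52 + 22 + 2 = 76.

Step 2 — fraction explained by component i = λ_i / Σ λ:
  PC1: 52/76 = 0.6842
  PC2: 22/76 = 0.2895
  PC3: 2/76 = 0.0263

Step 3 — cumulative fraction after k components = (λ_1 + ... + λ_k) / Σ λ:
  k = 1: 52/76 = 0.6842
  k = 2: (52 + 22)/76 = 74/76 = 0.9737
  k = 3: (52 + 22 + 2)/76 = 76/76 = 1

Summary (fraction, with percent):

explained: PC1 0.6842 (68.42%), PC2 0.2895 (28.95%), PC3 0.0263 (2.63%);  cumulative: 0.6842, 0.9737, 1


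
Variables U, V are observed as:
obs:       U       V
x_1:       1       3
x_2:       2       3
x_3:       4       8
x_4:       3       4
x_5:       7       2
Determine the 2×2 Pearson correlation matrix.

Step 1 — column means:
  mean(U) = (1 + 2 + 4 + 3 + 7) / 5 = 17/5 = 3.4
  mean(V) = (3 + 3 + 8 + 4 + 2) / 5 = 20/5 = 4

Step 2 — sample variances and covariances s[i,j] = (1/(n-1)) · Σ_k (x_{k,i} - mean_i) · (x_{k,j} - mean_j), with n-1 = 4:
  s[U,U] = ((-2.4)·(-2.4) + (-1.4)·(-1.4) + (0.6)·(0.6) + (-0.4)·(-0.4) + (3.6)·(3.6)) / 4 = 21.2/4 = 5.3
  s[U,V] = ((-2.4)·(-1) + (-1.4)·(-1) + (0.6)·(4) + (-0.4)·(0) + (3.6)·(-2)) / 4 = -1/4 = -0.25
  s[V,V] = ((-1)·(-1) + (-1)·(-1) + (4)·(4) + (0)·(0) + (-2)·(-2)) / 4 = 22/4 = 5.5
  Sample standard deviations s_i = √(s[i,i]):
  s(U) = √(5.3) = 2.3022
  s(V) = √(5.5) = 2.3452

Step 3 — r_{ij} = s_{ij} / (s_i · s_j):
  r[U,U] = 1 (diagonal).
  r[U,V] = -0.25 / (2.3022 · 2.3452) = -0.25 / 5.3991 = -0.0463
  r[V,V] = 1 (diagonal).

R is symmetric with unit diagonal. Assembling:

R = [[1, -0.0463],
 [-0.0463, 1]]


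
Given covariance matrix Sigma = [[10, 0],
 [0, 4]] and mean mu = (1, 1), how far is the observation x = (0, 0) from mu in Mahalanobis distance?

Step 1 — centre the observation: (x - mu) = (-1, -1).

Step 2 — invert Sigma. det(Sigma) = 10·4 - (0)² = 40.
  Sigma^{-1} = (1/det) · [[d, -b], [-b, a]] = [[0.1, 0],
 [0, 0.25]].

Step 3 — form the quadratic (x - mu)^T · Sigma^{-1} · (x - mu):
  Sigma^{-1} · (x - mu) = (-0.1, -0.25).
  (x - mu)^T · [Sigma^{-1} · (x - mu)] = (-1)·(-0.1) + (-1)·(-0.25) = 0.35.

Step 4 — take square root: d = √(0.35) ≈ 0.5916.

d(x, mu) = √(0.35) ≈ 0.5916


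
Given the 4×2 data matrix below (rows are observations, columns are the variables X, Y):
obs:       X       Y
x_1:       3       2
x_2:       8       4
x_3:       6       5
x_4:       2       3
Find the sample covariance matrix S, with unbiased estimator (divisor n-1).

Step 1 — column means:
  mean(X) = (3 + 8 + 6 + 2) / 4 = 19/4 = 4.75
  mean(Y) = (2 + 4 + 5 + 3) / 4 = 14/4 = 3.5

Step 2 — sample covariance S[i,j] = (1/(n-1)) · Σ_k (x_{k,i} - mean_i) · (x_{k,j} - mean_j), with n-1 = 3.
  S[X,X] = ((-1.75)·(-1.75) + (3.25)·(3.25) + (1.25)·(1.25) + (-2.75)·(-2.75)) / 3 = 22.75/3 = 7.5833
  S[X,Y] = ((-1.75)·(-1.5) + (3.25)·(0.5) + (1.25)·(1.5) + (-2.75)·(-0.5)) / 3 = 7.5/3 = 2.5
  S[Y,Y] = ((-1.5)·(-1.5) + (0.5)·(0.5) + (1.5)·(1.5) + (-0.5)·(-0.5)) / 3 = 5/3 = 1.6667

S is symmetric (S[j,i] = S[i,j]). Assembling:

S = [[7.5833, 2.5],
 [2.5, 1.6667]]


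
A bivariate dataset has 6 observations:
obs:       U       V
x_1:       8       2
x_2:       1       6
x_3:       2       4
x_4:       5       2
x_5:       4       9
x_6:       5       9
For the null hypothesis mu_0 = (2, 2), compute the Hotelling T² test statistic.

Step 1 — sample mean vector:
  mean(U) = (8 + 1 + 2 + 5 + 4 + 5) / 6 = 25/6 = 4.1667
  mean(V) = (2 + 6 + 4 + 2 + 9 + 9) / 6 = 32/6 = 5.3333
  x̄ = (4.1667, 5.3333),  deviation x̄ - mu_0 = (4.1667, 5.3333) - (2, 2) = (2.1667, 3.3333).

Step 2 — sample covariance matrix, S[i,j] = (1/(n-1)) · Σ_k (x_{k,i} - mean_i) · (x_{k,j} - mean_j), divisor n-1 = 5:
  S[U,U] = ((3.8333)·(3.8333) + (-3.1667)·(-3.1667) + (-2.1667)·(-2.1667) + (0.8333)·(0.8333) + (-0.1667)·(-0.1667) + (0.8333)·(0.8333)) / 5 = 30.8333/5 = 6.1667
  S[U,V] = ((3.8333)·(-3.3333) + (-3.1667)·(0.6667) + (-2.1667)·(-1.3333) + (0.8333)·(-3.3333) + (-0.1667)·(3.6667) + (0.8333)·(3.6667)) / 5 = -12.3333/5 = -2.4667
  S[V,V] = ((-3.3333)·(-3.3333) + (0.6667)·(0.6667) + (-1.3333)·(-1.3333) + (-3.3333)·(-3.3333) + (3.6667)·(3.6667) + (3.6667)·(3.6667)) / 5 = 51.3333/5 = 10.2667
  S = [[6.1667, -2.4667],
 [-2.4667, 10.2667]].

Step 3 — invert S. det(S) = 6.1667·10.2667 - (-2.4667)² = 57.2267.
  S^{-1} = (1/det) · [[d, -b], [-b, a]] = [[0.1794, 0.0431],
 [0.0431, 0.1078]].

Step 4 — quadratic form (x̄ - mu_0)^T · S^{-1} · (x̄ - mu_0):
  S^{-1} · (x̄ - mu_0) = (0.5324, 0.4526),
  (x̄ - mu_0)^T · [...] = (2.1667)·(0.5324) + (3.3333)·(0.4526) = 2.6621.

Step 5 — scale by n: T² = 6 · 2.6621 = 15.9727.

T² ≈ 15.9727


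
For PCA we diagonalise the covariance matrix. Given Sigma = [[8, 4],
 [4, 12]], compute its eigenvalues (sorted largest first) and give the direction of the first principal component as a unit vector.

Step 1 — characteristic polynomial of 2×2 Sigma:
  det(Sigma - λI) = λ² - trace · λ + det = 0.
  trace = 8 + 12 = 20, det = 8·12 - (4)² = 80.
Step 2 — discriminant:
  Δ = trace² - 4·det = 400 - 320 = 80.
Step 3 — eigenvalues:
  λ = (trace ± √Δ)/2 = (20 ± 8.9443)/2,
  λ_1 = 14.4721,  λ_2 = 5.5279.

Step 4 — unit eigenvector for λ_1: solve (Sigma - λ_1 I)v = 0. First row:
  (8 - 14.4721)·v_x + (4)·v_y = 0, i.e. (-6.4721)·v_x + (4)·v_y = 0,
  so v ∝ (b, λ_1 - a) = (4, 6.4721) = u.
  ||u|| = √((4)² + (6.4721)²) = √(57.8885) ≈ 7.6085,
  v_1 = u/||u|| ≈ (0.5257, 0.8507) (||v_1|| = 1).

λ_1 = 14.4721,  λ_2 = 5.5279;  v_1 ≈ (0.5257, 0.8507)


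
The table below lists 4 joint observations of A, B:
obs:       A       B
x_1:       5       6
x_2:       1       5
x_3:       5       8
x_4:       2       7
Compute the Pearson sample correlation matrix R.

Step 1 — column means:
  mean(A) = (5 + 1 + 5 + 2) / 4 = 13/4 = 3.25
  mean(B) = (6 + 5 + 8 + 7) / 4 = 26/4 = 6.5

Step 2 — sample variances and covariances s[i,j] = (1/(n-1)) · Σ_k (x_{k,i} - mean_i) · (x_{k,j} - mean_j), with n-1 = 3:
  s[A,A] = ((1.75)·(1.75) + (-2.25)·(-2.25) + (1.75)·(1.75) + (-1.25)·(-1.25)) / 3 = 12.75/3 = 4.25
  s[A,B] = ((1.75)·(-0.5) + (-2.25)·(-1.5) + (1.75)·(1.5) + (-1.25)·(0.5)) / 3 = 4.5/3 = 1.5
  s[B,B] = ((-0.5)·(-0.5) + (-1.5)·(-1.5) + (1.5)·(1.5) + (0.5)·(0.5)) / 3 = 5/3 = 1.6667
  Sample standard deviations s_i = √(s[i,i]):
  s(A) = √(4.25) = 2.0616
  s(B) = √(1.6667) = 1.291

Step 3 — r_{ij} = s_{ij} / (s_i · s_j):
  r[A,A] = 1 (diagonal).
  r[A,B] = 1.5 / (2.0616 · 1.291) = 1.5 / 2.6615 = 0.5636
  r[B,B] = 1 (diagonal).

R is symmetric with unit diagonal. Assembling:

R = [[1, 0.5636],
 [0.5636, 1]]


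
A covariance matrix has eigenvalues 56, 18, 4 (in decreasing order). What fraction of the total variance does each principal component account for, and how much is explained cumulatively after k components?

Step 1 — total variance = trace(Sigma) = Σ λ_i = 56 + 18 + 4 = 78.

Step 2 — fraction explained by component i = λ_i / Σ λ:
  PC1: 56/78 = 0.7179
  PC2: 18/78 = 0.2308
  PC3: 4/78 = 0.0513

Step 3 — cumulative fraction after k components = (λ_1 + ... + λ_k) / Σ λ:
  k = 1: 56/78 = 0.7179
  k = 2: (56 + 18)/78 = 74/78 = 0.9487
  k = 3: (56 + 18 + 4)/78 = 78/78 = 1

Summary (fraction, with percent):

explained: PC1 0.7179 (71.79%), PC2 0.2308 (23.08%), PC3 0.0513 (5.13%);  cumulative: 0.7179, 0.9487, 1


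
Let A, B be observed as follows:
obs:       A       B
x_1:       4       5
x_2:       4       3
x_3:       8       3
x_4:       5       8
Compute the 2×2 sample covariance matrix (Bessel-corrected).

Step 1 — column means:
  mean(A) = (4 + 4 + 8 + 5) / 4 = 21/4 = 5.25
  mean(B) = (5 + 3 + 3 + 8) / 4 = 19/4 = 4.75

Step 2 — sample covariance S[i,j] = (1/(n-1)) · Σ_k (x_{k,i} - mean_i) · (x_{k,j} - mean_j), with n-1 = 3.
  S[A,A] = ((-1.25)·(-1.25) + (-1.25)·(-1.25) + (2.75)·(2.75) + (-0.25)·(-0.25)) / 3 = 10.75/3 = 3.5833
  S[A,B] = ((-1.25)·(0.25) + (-1.25)·(-1.75) + (2.75)·(-1.75) + (-0.25)·(3.25)) / 3 = -3.75/3 = -1.25
  S[B,B] = ((0.25)·(0.25) + (-1.75)·(-1.75) + (-1.75)·(-1.75) + (3.25)·(3.25)) / 3 = 16.75/3 = 5.5833

S is symmetric (S[j,i] = S[i,j]). Assembling:

S = [[3.5833, -1.25],
 [-1.25, 5.5833]]


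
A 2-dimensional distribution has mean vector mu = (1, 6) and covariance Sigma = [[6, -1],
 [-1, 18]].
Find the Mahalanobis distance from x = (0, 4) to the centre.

Step 1 — centre the observation: (x - mu) = (-1, -2).

Step 2 — invert Sigma. det(Sigma) = 6·18 - (-1)² = 107.
  Sigma^{-1} = (1/det) · [[d, -b], [-b, a]] = [[0.1682, 0.0093],
 [0.0093, 0.0561]].

Step 3 — form the quadratic (x - mu)^T · Sigma^{-1} · (x - mu):
  Sigma^{-1} · (x - mu) = (-0.1869, -0.1215).
  (x - mu)^T · [Sigma^{-1} · (x - mu)] = (-1)·(-0.1869) + (-2)·(-0.1215) = 0.4299.

Step 4 — take square root: d = √(0.4299) ≈ 0.6557.

d(x, mu) = √(0.4299) ≈ 0.6557


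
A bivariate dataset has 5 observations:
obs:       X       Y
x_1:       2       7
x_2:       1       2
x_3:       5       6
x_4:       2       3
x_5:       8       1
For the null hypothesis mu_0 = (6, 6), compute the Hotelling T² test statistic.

Step 1 — sample mean vector:
  mean(X) = (2 + 1 + 5 + 2 + 8) / 5 = 18/5 = 3.6
  mean(Y) = (7 + 2 + 6 + 3 + 1) / 5 = 19/5 = 3.8
  x̄ = (3.6, 3.8),  deviation x̄ - mu_0 = (3.6, 3.8) - (6, 6) = (-2.4, -2.2).

Step 2 — sample covariance matrix, S[i,j] = (1/(n-1)) · Σ_k (x_{k,i} - mean_i) · (x_{k,j} - mean_j), divisor n-1 = 4:
  S[X,X] = ((-1.6)·(-1.6) + (-2.6)·(-2.6) + (1.4)·(1.4) + (-1.6)·(-1.6) + (4.4)·(4.4)) / 4 = 33.2/4 = 8.3
  S[X,Y] = ((-1.6)·(3.2) + (-2.6)·(-1.8) + (1.4)·(2.2) + (-1.6)·(-0.8) + (4.4)·(-2.8)) / 4 = -8.4/4 = -2.1
  S[Y,Y] = ((3.2)·(3.2) + (-1.8)·(-1.8) + (2.2)·(2.2) + (-0.8)·(-0.8) + (-2.8)·(-2.8)) / 4 = 26.8/4 = 6.7
  S = [[8.3, -2.1],
 [-2.1, 6.7]].

Step 3 — invert S. det(S) = 8.3·6.7 - (-2.1)² = 51.2.
  S^{-1} = (1/det) · [[d, -b], [-b, a]] = [[0.1309, 0.041],
 [0.041, 0.1621]].

Step 4 — quadratic form (x̄ - mu_0)^T · S^{-1} · (x̄ - mu_0):
  S^{-1} · (x̄ - mu_0) = (-0.4043, -0.4551),
  (x̄ - mu_0)^T · [...] = (-2.4)·(-0.4043) + (-2.2)·(-0.4551) = 1.9715.

Step 5 — scale by n: T² = 5 · 1.9715 = 9.8574.

T² ≈ 9.8574


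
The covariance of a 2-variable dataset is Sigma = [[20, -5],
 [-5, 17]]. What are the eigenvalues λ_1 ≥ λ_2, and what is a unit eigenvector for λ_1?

Step 1 — characteristic polynomial of 2×2 Sigma:
  det(Sigma - λI) = λ² - trace · λ + det = 0.
  trace = 20 + 17 = 37, det = 20·17 - (-5)² = 315.
Step 2 — discriminant:
  Δ = trace² - 4·det = 1369 - 1260 = 109.
Step 3 — eigenvalues:
  λ = (trace ± √Δ)/2 = (37 ± 10.4403)/2,
  λ_1 = 23.7202,  λ_2 = 13.2798.

Step 4 — unit eigenvector for λ_1: solve (Sigma - λ_1 I)v = 0. First row:
  (20 - 23.7202)·v_x + (-5)·v_y = 0, i.e. (-3.7202)·v_x + (-5)·v_y = 0,
  so v ∝ (b, λ_1 - a) = (-5, 3.7202); multiply by -1 so the first entry is positive: u = (5, -3.7202).
  ||u|| = √((5)² + (-3.7202)²) = √(38.8395) ≈ 6.2321,
  v_1 = u/||u|| ≈ (0.8023, -0.5969) (||v_1|| = 1).

λ_1 = 23.7202,  λ_2 = 13.2798;  v_1 ≈ (0.8023, -0.5969)


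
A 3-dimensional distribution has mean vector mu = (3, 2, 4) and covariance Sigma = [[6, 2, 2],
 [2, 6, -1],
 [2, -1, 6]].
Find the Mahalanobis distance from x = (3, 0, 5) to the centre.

Step 1 — centre the observation: (x - mu) = (0, -2, 1).

Step 2 — invert Sigma (cofactor / det for 3×3, or solve directly):
  Sigma^{-1} = [[0.2273, -0.0909, -0.0909],
 [-0.0909, 0.2078, 0.0649],
 [-0.0909, 0.0649, 0.2078]].

Step 3 — form the quadratic (x - mu)^T · Sigma^{-1} · (x - mu):
  Sigma^{-1} · (x - mu) = (0.0909, -0.3506, 0.0779).
  (x - mu)^T · [Sigma^{-1} · (x - mu)] = (0)·(0.0909) + (-2)·(-0.3506) + (1)·(0.0779) = 0.7792.

Step 4 — take square root: d = √(0.7792) ≈ 0.8827.

d(x, mu) = √(0.7792) ≈ 0.8827


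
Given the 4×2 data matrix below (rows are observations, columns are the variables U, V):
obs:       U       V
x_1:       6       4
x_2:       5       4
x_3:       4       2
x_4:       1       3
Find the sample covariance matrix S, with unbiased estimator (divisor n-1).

Step 1 — column means:
  mean(U) = (6 + 5 + 4 + 1) / 4 = 16/4 = 4
  mean(V) = (4 + 4 + 2 + 3) / 4 = 13/4 = 3.25

Step 2 — sample covariance S[i,j] = (1/(n-1)) · Σ_k (x_{k,i} - mean_i) · (x_{k,j} - mean_j), with n-1 = 3.
  S[U,U] = ((2)·(2) + (1)·(1) + (0)·(0) + (-3)·(-3)) / 3 = 14/3 = 4.6667
  S[U,V] = ((2)·(0.75) + (1)·(0.75) + (0)·(-1.25) + (-3)·(-0.25)) / 3 = 3/3 = 1
  S[V,V] = ((0.75)·(0.75) + (0.75)·(0.75) + (-1.25)·(-1.25) + (-0.25)·(-0.25)) / 3 = 2.75/3 = 0.9167

S is symmetric (S[j,i] = S[i,j]). Assembling:

S = [[4.6667, 1],
 [1, 0.9167]]


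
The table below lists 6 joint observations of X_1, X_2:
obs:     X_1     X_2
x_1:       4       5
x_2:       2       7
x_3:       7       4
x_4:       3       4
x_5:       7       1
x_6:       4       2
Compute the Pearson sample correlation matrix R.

Step 1 — column means:
  mean(X_1) = (4 + 2 + 7 + 3 + 7 + 4) / 6 = 27/6 = 4.5
  mean(X_2) = (5 + 7 + 4 + 4 + 1 + 2) / 6 = 23/6 = 3.8333

Step 2 — sample variances and covariances s[i,j] = (1/(n-1)) · Σ_k (x_{k,i} - mean_i) · (x_{k,j} - mean_j), with n-1 = 5:
  s[X_1,X_1] = ((-0.5)·(-0.5) + (-2.5)·(-2.5) + (2.5)·(2.5) + (-1.5)·(-1.5) + (2.5)·(2.5) + (-0.5)·(-0.5)) / 5 = 21.5/5 = 4.3
  s[X_1,X_2] = ((-0.5)·(1.1667) + (-2.5)·(3.1667) + (2.5)·(0.1667) + (-1.5)·(0.1667) + (2.5)·(-2.8333) + (-0.5)·(-1.8333)) / 5 = -14.5/5 = -2.9
  s[X_2,X_2] = ((1.1667)·(1.1667) + (3.1667)·(3.1667) + (0.1667)·(0.1667) + (0.1667)·(0.1667) + (-2.8333)·(-2.8333) + (-1.8333)·(-1.8333)) / 5 = 22.8333/5 = 4.5667
  Sample standard deviations s_i = √(s[i,i]):
  s(X_1) = √(4.3) = 2.0736
  s(X_2) = √(4.5667) = 2.137

Step 3 — r_{ij} = s_{ij} / (s_i · s_j):
  r[X_1,X_1] = 1 (diagonal).
  r[X_1,X_2] = -2.9 / (2.0736 · 2.137) = -2.9 / 4.4313 = -0.6544
  r[X_2,X_2] = 1 (diagonal).

R is symmetric with unit diagonal. Assembling:

R = [[1, -0.6544],
 [-0.6544, 1]]


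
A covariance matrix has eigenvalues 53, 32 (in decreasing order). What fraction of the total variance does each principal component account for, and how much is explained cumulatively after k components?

Step 1 — total variance = trace(Sigma) = Σ λ_i = 53 + 32 = 85.

Step 2 — fraction explained by component i = λ_i / Σ λ:
  PC1: 53/85 = 0.6235
  PC2: 32/85 = 0.3765

Step 3 — cumulative fraction after k components = (λ_1 + ... + λ_k) / Σ λ:
  k = 1: 53/85 = 0.6235
  k = 2: (53 + 32)/85 = 85/85 = 1

Summary (fraction, with percent):

explained: PC1 0.6235 (62.35%), PC2 0.3765 (37.65%);  cumulative: 0.6235, 1


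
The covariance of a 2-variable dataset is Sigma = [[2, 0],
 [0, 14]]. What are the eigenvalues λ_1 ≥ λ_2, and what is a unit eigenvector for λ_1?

Step 1 — characteristic polynomial of 2×2 Sigma:
  det(Sigma - λI) = λ² - trace · λ + det = 0.
  trace = 2 + 14 = 16, det = 2·14 - (0)² = 28.
Step 2 — discriminant:
  Δ = trace² - 4·det = 256 - 112 = 144.
Step 3 — eigenvalues:
  λ = (trace ± √Δ)/2 = (16 ± 12)/2,
  λ_1 = 14,  λ_2 = 2.

Step 4 — unit eigenvector for λ_1: Sigma is diagonal, so its eigenvectors are the coordinate axes. λ_1 = 14 is the diagonal entry on the second coordinate axis, hence
  v_1 = (0, 1) (||v_1|| = 1).

λ_1 = 14,  λ_2 = 2;  v_1 ≈ (0, 1)


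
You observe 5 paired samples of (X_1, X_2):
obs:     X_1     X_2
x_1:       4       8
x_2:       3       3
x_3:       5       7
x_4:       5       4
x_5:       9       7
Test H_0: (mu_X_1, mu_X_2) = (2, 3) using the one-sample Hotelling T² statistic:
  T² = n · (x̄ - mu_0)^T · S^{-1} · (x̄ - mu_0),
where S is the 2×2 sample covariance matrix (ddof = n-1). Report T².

Step 1 — sample mean vector:
  mean(X_1) = (4 + 3 + 5 + 5 + 9) / 5 = 26/5 = 5.2
  mean(X_2) = (8 + 3 + 7 + 4 + 7) / 5 = 29/5 = 5.8
  x̄ = (5.2, 5.8),  deviation x̄ - mu_0 = (5.2, 5.8) - (2, 3) = (3.2, 2.8).

Step 2 — sample covariance matrix, S[i,j] = (1/(n-1)) · Σ_k (x_{k,i} - mean_i) · (x_{k,j} - mean_j), divisor n-1 = 4:
  S[X_1,X_1] = ((-1.2)·(-1.2) + (-2.2)·(-2.2) + (-0.2)·(-0.2) + (-0.2)·(-0.2) + (3.8)·(3.8)) / 4 = 20.8/4 = 5.2
  S[X_1,X_2] = ((-1.2)·(2.2) + (-2.2)·(-2.8) + (-0.2)·(1.2) + (-0.2)·(-1.8) + (3.8)·(1.2)) / 4 = 8.2/4 = 2.05
  S[X_2,X_2] = ((2.2)·(2.2) + (-2.8)·(-2.8) + (1.2)·(1.2) + (-1.8)·(-1.8) + (1.2)·(1.2)) / 4 = 18.8/4 = 4.7
  S = [[5.2, 2.05],
 [2.05, 4.7]].

Step 3 — invert S. det(S) = 5.2·4.7 - (2.05)² = 20.2375.
  S^{-1} = (1/det) · [[d, -b], [-b, a]] = [[0.2322, -0.1013],
 [-0.1013, 0.2569]].

Step 4 — quadratic form (x̄ - mu_0)^T · S^{-1} · (x̄ - mu_0):
  S^{-1} · (x̄ - mu_0) = (0.4595, 0.3953),
  (x̄ - mu_0)^T · [...] = (3.2)·(0.4595) + (2.8)·(0.3953) = 2.5774.

Step 5 — scale by n: T² = 5 · 2.5774 = 12.887.

T² ≈ 12.887


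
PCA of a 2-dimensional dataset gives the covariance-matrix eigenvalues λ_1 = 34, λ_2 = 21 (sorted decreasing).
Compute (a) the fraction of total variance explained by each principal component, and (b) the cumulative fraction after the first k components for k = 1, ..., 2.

Step 1 — total variance = trace(Sigma) = Σ λ_i = 34 + 21 = 55.

Step 2 — fraction explained by component i = λ_i / Σ λ:
  PC1: 34/55 = 0.6182
  PC2: 21/55 = 0.3818

Step 3 — cumulative fraction after k components = (λ_1 + ... + λ_k) / Σ λ:
  k = 1: 34/55 = 0.6182
  k = 2: (34 + 21)/55 = 55/55 = 1

Summary (fraction, with percent):

explained: PC1 0.6182 (61.82%), PC2 0.3818 (38.18%);  cumulative: 0.6182, 1


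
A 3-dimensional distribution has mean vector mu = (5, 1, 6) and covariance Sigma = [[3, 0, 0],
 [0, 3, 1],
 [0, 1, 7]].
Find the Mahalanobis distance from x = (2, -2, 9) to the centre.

Step 1 — centre the observation: (x - mu) = (-3, -3, 3).

Step 2 — invert Sigma (cofactor / det for 3×3, or solve directly):
  Sigma^{-1} = [[0.3333, 0, 0],
 [0, 0.35, -0.05],
 [0, -0.05, 0.15]].

Step 3 — form the quadratic (x - mu)^T · Sigma^{-1} · (x - mu):
  Sigma^{-1} · (x - mu) = (-1, -1.2, 0.6).
  (x - mu)^T · [Sigma^{-1} · (x - mu)] = (-3)·(-1) + (-3)·(-1.2) + (3)·(0.6) = 8.4.

Step 4 — take square root: d = √(8.4) ≈ 2.8983.

d(x, mu) = √(8.4) ≈ 2.8983


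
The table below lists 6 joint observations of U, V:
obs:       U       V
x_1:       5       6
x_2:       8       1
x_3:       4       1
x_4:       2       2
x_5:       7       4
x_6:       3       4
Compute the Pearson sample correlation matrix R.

Step 1 — column means:
  mean(U) = (5 + 8 + 4 + 2 + 7 + 3) / 6 = 29/6 = 4.8333
  mean(V) = (6 + 1 + 1 + 2 + 4 + 4) / 6 = 18/6 = 3

Step 2 — sample variances and covariances s[i,j] = (1/(n-1)) · Σ_k (x_{k,i} - mean_i) · (x_{k,j} - mean_j), with n-1 = 5:
  s[U,U] = ((0.1667)·(0.1667) + (3.1667)·(3.1667) + (-0.8333)·(-0.8333) + (-2.8333)·(-2.8333) + (2.1667)·(2.1667) + (-1.8333)·(-1.8333)) / 5 = 26.8333/5 = 5.3667
  s[U,V] = ((0.1667)·(3) + (3.1667)·(-2) + (-0.8333)·(-2) + (-2.8333)·(-1) + (2.1667)·(1) + (-1.8333)·(1)) / 5 = -1/5 = -0.2
  s[V,V] = ((3)·(3) + (-2)·(-2) + (-2)·(-2) + (-1)·(-1) + (1)·(1) + (1)·(1)) / 5 = 20/5 = 4
  Sample standard deviations s_i = √(s[i,i]):
  s(U) = √(5.3667) = 2.3166
  s(V) = √(4) = 2

Step 3 — r_{ij} = s_{ij} / (s_i · s_j):
  r[U,U] = 1 (diagonal).
  r[U,V] = -0.2 / (2.3166 · 2) = -0.2 / 4.6332 = -0.0432
  r[V,V] = 1 (diagonal).

R is symmetric with unit diagonal. Assembling:

R = [[1, -0.0432],
 [-0.0432, 1]]


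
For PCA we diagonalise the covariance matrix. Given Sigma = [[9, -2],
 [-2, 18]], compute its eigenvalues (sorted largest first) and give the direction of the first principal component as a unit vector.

Step 1 — characteristic polynomial of 2×2 Sigma:
  det(Sigma - λI) = λ² - trace · λ + det = 0.
  trace = 9 + 18 = 27, det = 9·18 - (-2)² = 158.
Step 2 — discriminant:
  Δ = trace² - 4·det = 729 - 632 = 97.
Step 3 — eigenvalues:
  λ = (trace ± √Δ)/2 = (27 ± 9.8489)/2,
  λ_1 = 18.4244,  λ_2 = 8.5756.

Step 4 — unit eigenvector for λ_1: solve (Sigma - λ_1 I)v = 0. First row:
  (9 - 18.4244)·v_x + (-2)·v_y = 0, i.e. (-9.4244)·v_x + (-2)·v_y = 0,
  so v ∝ (b, λ_1 - a) = (-2, 9.4244); multiply by -1 so the first entry is positive: u = (2, -9.4244).
  ||u|| = √((2)² + (-9.4244)²) = √(92.8199) ≈ 9.6343,
  v_1 = u/||u|| ≈ (0.2076, -0.9782) (||v_1|| = 1).

λ_1 = 18.4244,  λ_2 = 8.5756;  v_1 ≈ (0.2076, -0.9782)


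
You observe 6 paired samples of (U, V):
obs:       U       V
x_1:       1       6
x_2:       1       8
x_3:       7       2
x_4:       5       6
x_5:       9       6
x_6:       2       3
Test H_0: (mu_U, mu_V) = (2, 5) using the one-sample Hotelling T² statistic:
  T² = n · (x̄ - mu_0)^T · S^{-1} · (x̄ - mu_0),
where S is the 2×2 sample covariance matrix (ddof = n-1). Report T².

Step 1 — sample mean vector:
  mean(U) = (1 + 1 + 7 + 5 + 9 + 2) / 6 = 25/6 = 4.1667
  mean(V) = (6 + 8 + 2 + 6 + 6 + 3) / 6 = 31/6 = 5.1667
  x̄ = (4.1667, 5.1667),  deviation x̄ - mu_0 = (4.1667, 5.1667) - (2, 5) = (2.1667, 0.1667).

Step 2 — sample covariance matrix, S[i,j] = (1/(n-1)) · Σ_k (x_{k,i} - mean_i) · (x_{k,j} - mean_j), divisor n-1 = 5:
  S[U,U] = ((-3.1667)·(-3.1667) + (-3.1667)·(-3.1667) + (2.8333)·(2.8333) + (0.8333)·(0.8333) + (4.8333)·(4.8333) + (-2.1667)·(-2.1667)) / 5 = 56.8333/5 = 11.3667
  S[U,V] = ((-3.1667)·(0.8333) + (-3.1667)·(2.8333) + (2.8333)·(-3.1667) + (0.8333)·(0.8333) + (4.8333)·(0.8333) + (-2.1667)·(-2.1667)) / 5 = -11.1667/5 = -2.2333
  S[V,V] = ((0.8333)·(0.8333) + (2.8333)·(2.8333) + (-3.1667)·(-3.1667) + (0.8333)·(0.8333) + (0.8333)·(0.8333) + (-2.1667)·(-2.1667)) / 5 = 24.8333/5 = 4.9667
  S = [[11.3667, -2.2333],
 [-2.2333, 4.9667]].

Step 3 — invert S. det(S) = 11.3667·4.9667 - (-2.2333)² = 51.4667.
  S^{-1} = (1/det) · [[d, -b], [-b, a]] = [[0.0965, 0.0434],
 [0.0434, 0.2209]].

Step 4 — quadratic form (x̄ - mu_0)^T · S^{-1} · (x̄ - mu_0):
  S^{-1} · (x̄ - mu_0) = (0.2163, 0.1308),
  (x̄ - mu_0)^T · [...] = (2.1667)·(0.2163) + (0.1667)·(0.1308) = 0.4905.

Step 5 — scale by n: T² = 6 · 0.4905 = 2.943.

T² ≈ 2.943


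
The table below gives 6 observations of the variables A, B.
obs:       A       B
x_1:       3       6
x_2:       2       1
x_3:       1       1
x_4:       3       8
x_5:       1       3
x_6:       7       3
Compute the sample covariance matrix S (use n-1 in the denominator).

Step 1 — column means:
  mean(A) = (3 + 2 + 1 + 3 + 1 + 7) / 6 = 17/6 = 2.8333
  mean(B) = (6 + 1 + 1 + 8 + 3 + 3) / 6 = 22/6 = 3.6667

Step 2 — sample covariance S[i,j] = (1/(n-1)) · Σ_k (x_{k,i} - mean_i) · (x_{k,j} - mean_j), with n-1 = 5.
  S[A,A] = ((0.1667)·(0.1667) + (-0.8333)·(-0.8333) + (-1.8333)·(-1.8333) + (0.1667)·(0.1667) + (-1.8333)·(-1.8333) + (4.1667)·(4.1667)) / 5 = 24.8333/5 = 4.9667
  S[A,B] = ((0.1667)·(2.3333) + (-0.8333)·(-2.6667) + (-1.8333)·(-2.6667) + (0.1667)·(4.3333) + (-1.8333)·(-0.6667) + (4.1667)·(-0.6667)) / 5 = 6.6667/5 = 1.3333
  S[B,B] = ((2.3333)·(2.3333) + (-2.6667)·(-2.6667) + (-2.6667)·(-2.6667) + (4.3333)·(4.3333) + (-0.6667)·(-0.6667) + (-0.6667)·(-0.6667)) / 5 = 39.3333/5 = 7.8667

S is symmetric (S[j,i] = S[i,j]). Assembling:

S = [[4.9667, 1.3333],
 [1.3333, 7.8667]]


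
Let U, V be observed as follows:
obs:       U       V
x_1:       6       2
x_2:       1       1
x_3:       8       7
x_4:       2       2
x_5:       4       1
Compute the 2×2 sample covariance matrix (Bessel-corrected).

Step 1 — column means:
  mean(U) = (6 + 1 + 8 + 2 + 4) / 5 = 21/5 = 4.2
  mean(V) = (2 + 1 + 7 + 2 + 1) / 5 = 13/5 = 2.6

Step 2 — sample covariance S[i,j] = (1/(n-1)) · Σ_k (x_{k,i} - mean_i) · (x_{k,j} - mean_j), with n-1 = 4.
  S[U,U] = ((1.8)·(1.8) + (-3.2)·(-3.2) + (3.8)·(3.8) + (-2.2)·(-2.2) + (-0.2)·(-0.2)) / 4 = 32.8/4 = 8.2
  S[U,V] = ((1.8)·(-0.6) + (-3.2)·(-1.6) + (3.8)·(4.4) + (-2.2)·(-0.6) + (-0.2)·(-1.6)) / 4 = 22.4/4 = 5.6
  S[V,V] = ((-0.6)·(-0.6) + (-1.6)·(-1.6) + (4.4)·(4.4) + (-0.6)·(-0.6) + (-1.6)·(-1.6)) / 4 = 25.2/4 = 6.3

S is symmetric (S[j,i] = S[i,j]). Assembling:

S = [[8.2, 5.6],
 [5.6, 6.3]]


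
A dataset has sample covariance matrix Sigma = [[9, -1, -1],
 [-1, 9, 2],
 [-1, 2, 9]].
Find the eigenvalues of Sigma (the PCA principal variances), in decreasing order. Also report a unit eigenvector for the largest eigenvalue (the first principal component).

Step 1 — characteristic polynomial p(λ) = det(λI - Sigma) = λ³ - tr·λ² + c_1·λ - det, where tr = trace, c_1 = sum of the principal 2×2 minors, det = det(Sigma):
  tr = 9 + 9 + 9 = 27,
  c_1 = (9·9 - (-1)²) + (9·9 - (-1)²) + (9·9 - (2)²) = 80 + 80 + 77 = 237,
  det = 9·(9·9 - (2)²) - (-1)·((-1)·9 - (2)·(-1)) + (-1)·((-1)·(2) - 9·(-1)) = 9·(77) - (-1)·(-7) + (-1)·(7) = 679.
  So p(λ) = λ³ - 27λ² + 237λ - 679.
Step 2 — look for an integer root (rational root theorem: any rational root is an integer divisor of 679). Testing λ = 7:
  p(7) = 343 - 1323 + 1659 - 679 = 0  ✓
  Dividing out (λ - 7): p(λ) = (λ - 7)(λ² - 20λ + 97).
Step 3 — remaining eigenvalues from the quadratic λ² - 20λ + 97 = 0:
  Δ = 20² - 4·97 = 400 - 388 = 12,  λ = (20 ± √12)/2 = (20 ± 3.4641)/2 ≈ 11.7321 or 8.2679.
  Sorted: λ_1 = 11.7321,  λ_2 = 8.2679,  λ_3 = 7  (check: sum = 27 = tr ✓).

Step 4 — unit eigenvector for λ_1 ≈ 11.7321: v spans the null space of (Sigma - λ_1 I), whose rows are
  r_1 = (-2.7321, -1, -1),  r_2 = (-1, -2.7321, 2),  r_3 = (-1, 2, -2.7321).
  v is orthogonal to every row, so take v ∝ r_1 × r_2 = ((-1)·(2) - (-1)·(-2.7321), (-1)·(-1) - (-2.7321)·(2), (-2.7321)·(-2.7321) - (-1)·(-1)) ≈ (-4.7321, 6.4641, 6.4641).
  Rescale (multiply by -1 so the first nonzero entry is positive): u = (4.7321, -6.4641, -6.4641).
  ||u|| = √((4.7321)² + (-6.4641)² + (-6.4641)²) = √(105.9615) ≈ 10.2938,  v_1 = u/||u|| ≈ (0.4597, -0.628, -0.628) (||v_1|| = 1).

λ_1 = 11.7321,  λ_2 = 8.2679,  λ_3 = 7;  v_1 ≈ (0.4597, -0.628, -0.628)


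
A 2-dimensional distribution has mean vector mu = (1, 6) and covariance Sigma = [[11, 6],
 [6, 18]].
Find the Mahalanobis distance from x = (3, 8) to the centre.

Step 1 — centre the observation: (x - mu) = (2, 2).

Step 2 — invert Sigma. det(Sigma) = 11·18 - (6)² = 162.
  Sigma^{-1} = (1/det) · [[d, -b], [-b, a]] = [[0.1111, -0.037],
 [-0.037, 0.0679]].

Step 3 — form the quadratic (x - mu)^T · Sigma^{-1} · (x - mu):
  Sigma^{-1} · (x - mu) = (0.1481, 0.0617).
  (x - mu)^T · [Sigma^{-1} · (x - mu)] = (2)·(0.1481) + (2)·(0.0617) = 0.4198.

Step 4 — take square root: d = √(0.4198) ≈ 0.6479.

d(x, mu) = √(0.4198) ≈ 0.6479


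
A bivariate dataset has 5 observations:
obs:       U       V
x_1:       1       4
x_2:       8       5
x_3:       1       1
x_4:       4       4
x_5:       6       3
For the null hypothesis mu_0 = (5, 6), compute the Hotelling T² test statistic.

Step 1 — sample mean vector:
  mean(U) = (1 + 8 + 1 + 4 + 6) / 5 = 20/5 = 4
  mean(V) = (4 + 5 + 1 + 4 + 3) / 5 = 17/5 = 3.4
  x̄ = (4, 3.4),  deviation x̄ - mu_0 = (4, 3.4) - (5, 6) = (-1, -2.6).

Step 2 — sample covariance matrix, S[i,j] = (1/(n-1)) · Σ_k (x_{k,i} - mean_i) · (x_{k,j} - mean_j), divisor n-1 = 4:
  S[U,U] = ((-3)·(-3) + (4)·(4) + (-3)·(-3) + (0)·(0) + (2)·(2)) / 4 = 38/4 = 9.5
  S[U,V] = ((-3)·(0.6) + (4)·(1.6) + (-3)·(-2.4) + (0)·(0.6) + (2)·(-0.4)) / 4 = 11/4 = 2.75
  S[V,V] = ((0.6)·(0.6) + (1.6)·(1.6) + (-2.4)·(-2.4) + (0.6)·(0.6) + (-0.4)·(-0.4)) / 4 = 9.2/4 = 2.3
  S = [[9.5, 2.75],
 [2.75, 2.3]].

Step 3 — invert S. det(S) = 9.5·2.3 - (2.75)² = 14.2875.
  S^{-1} = (1/det) · [[d, -b], [-b, a]] = [[0.161, -0.1925],
 [-0.1925, 0.6649]].

Step 4 — quadratic form (x̄ - mu_0)^T · S^{-1} · (x̄ - mu_0):
  S^{-1} · (x̄ - mu_0) = (0.3395, -1.5363),
  (x̄ - mu_0)^T · [...] = (-1)·(0.3395) + (-2.6)·(-1.5363) = 3.6549.

Step 5 — scale by n: T² = 5 · 3.6549 = 18.2747.

T² ≈ 18.2747


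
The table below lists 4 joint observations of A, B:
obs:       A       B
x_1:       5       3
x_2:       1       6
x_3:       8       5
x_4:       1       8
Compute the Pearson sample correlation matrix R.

Step 1 — column means:
  mean(A) = (5 + 1 + 8 + 1) / 4 = 15/4 = 3.75
  mean(B) = (3 + 6 + 5 + 8) / 4 = 22/4 = 5.5

Step 2 — sample variances and covariances s[i,j] = (1/(n-1)) · Σ_k (x_{k,i} - mean_i) · (x_{k,j} - mean_j), with n-1 = 3:
  s[A,A] = ((1.25)·(1.25) + (-2.75)·(-2.75) + (4.25)·(4.25) + (-2.75)·(-2.75)) / 3 = 34.75/3 = 11.5833
  s[A,B] = ((1.25)·(-2.5) + (-2.75)·(0.5) + (4.25)·(-0.5) + (-2.75)·(2.5)) / 3 = -13.5/3 = -4.5
  s[B,B] = ((-2.5)·(-2.5) + (0.5)·(0.5) + (-0.5)·(-0.5) + (2.5)·(2.5)) / 3 = 13/3 = 4.3333
  Sample standard deviations s_i = √(s[i,i]):
  s(A) = √(11.5833) = 3.4034
  s(B) = √(4.3333) = 2.0817

Step 3 — r_{ij} = s_{ij} / (s_i · s_j):
  r[A,A] = 1 (diagonal).
  r[A,B] = -4.5 / (3.4034 · 2.0817) = -4.5 / 7.0848 = -0.6352
  r[B,B] = 1 (diagonal).

R is symmetric with unit diagonal. Assembling:

R = [[1, -0.6352],
 [-0.6352, 1]]


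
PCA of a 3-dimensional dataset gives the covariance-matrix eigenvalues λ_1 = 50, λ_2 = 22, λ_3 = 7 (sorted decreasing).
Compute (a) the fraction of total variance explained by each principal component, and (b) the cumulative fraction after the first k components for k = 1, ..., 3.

Step 1 — total variance = trace(Sigma) = Σ λ_i = 50 + 22 + 7 = 79.

Step 2 — fraction explained by component i = λ_i / Σ λ:
  PC1: 50/79 = 0.6329
  PC2: 22/79 = 0.2785
  PC3: 7/79 = 0.0886

Step 3 — cumulative fraction after k components = (λ_1 + ... + λ_k) / Σ λ:
  k = 1: 50/79 = 0.6329
  k = 2: (50 + 22)/79 = 72/79 = 0.9114
  k = 3: (50 + 22 + 7)/79 = 79/79 = 1

Summary (fraction, with percent):

explained: PC1 0.6329 (63.29%), PC2 0.2785 (27.85%), PC3 0.0886 (8.86%);  cumulative: 0.6329, 0.9114, 1


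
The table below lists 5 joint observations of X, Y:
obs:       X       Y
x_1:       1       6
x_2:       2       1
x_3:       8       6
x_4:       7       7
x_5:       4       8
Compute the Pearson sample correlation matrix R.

Step 1 — column means:
  mean(X) = (1 + 2 + 8 + 7 + 4) / 5 = 22/5 = 4.4
  mean(Y) = (6 + 1 + 6 + 7 + 8) / 5 = 28/5 = 5.6

Step 2 — sample variances and covariances s[i,j] = (1/(n-1)) · Σ_k (x_{k,i} - mean_i) · (x_{k,j} - mean_j), with n-1 = 4:
  s[X,X] = ((-3.4)·(-3.4) + (-2.4)·(-2.4) + (3.6)·(3.6) + (2.6)·(2.6) + (-0.4)·(-0.4)) / 4 = 37.2/4 = 9.3
  s[X,Y] = ((-3.4)·(0.4) + (-2.4)·(-4.6) + (3.6)·(0.4) + (2.6)·(1.4) + (-0.4)·(2.4)) / 4 = 13.8/4 = 3.45
  s[Y,Y] = ((0.4)·(0.4) + (-4.6)·(-4.6) + (0.4)·(0.4) + (1.4)·(1.4) + (2.4)·(2.4)) / 4 = 29.2/4 = 7.3
  Sample standard deviations s_i = √(s[i,i]):
  s(X) = √(9.3) = 3.0496
  s(Y) = √(7.3) = 2.7019

Step 3 — r_{ij} = s_{ij} / (s_i · s_j):
  r[X,X] = 1 (diagonal).
  r[X,Y] = 3.45 / (3.0496 · 2.7019) = 3.45 / 8.2395 = 0.4187
  r[Y,Y] = 1 (diagonal).

R is symmetric with unit diagonal. Assembling:

R = [[1, 0.4187],
 [0.4187, 1]]


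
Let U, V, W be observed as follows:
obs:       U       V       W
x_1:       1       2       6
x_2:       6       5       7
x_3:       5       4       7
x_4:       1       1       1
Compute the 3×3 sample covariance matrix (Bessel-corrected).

Step 1 — column means:
  mean(U) = (1 + 6 + 5 + 1) / 4 = 13/4 = 3.25
  mean(V) = (2 + 5 + 4 + 1) / 4 = 12/4 = 3
  mean(W) = (6 + 7 + 7 + 1) / 4 = 21/4 = 5.25

Step 2 — sample covariance S[i,j] = (1/(n-1)) · Σ_k (x_{k,i} - mean_i) · (x_{k,j} - mean_j), with n-1 = 3.
  S[U,U] = ((-2.25)·(-2.25) + (2.75)·(2.75) + (1.75)·(1.75) + (-2.25)·(-2.25)) / 3 = 20.75/3 = 6.9167
  S[U,V] = ((-2.25)·(-1) + (2.75)·(2) + (1.75)·(1) + (-2.25)·(-2)) / 3 = 14/3 = 4.6667
  S[U,W] = ((-2.25)·(0.75) + (2.75)·(1.75) + (1.75)·(1.75) + (-2.25)·(-4.25)) / 3 = 15.75/3 = 5.25
  S[V,V] = ((-1)·(-1) + (2)·(2) + (1)·(1) + (-2)·(-2)) / 3 = 10/3 = 3.3333
  S[V,W] = ((-1)·(0.75) + (2)·(1.75) + (1)·(1.75) + (-2)·(-4.25)) / 3 = 13/3 = 4.3333
  S[W,W] = ((0.75)·(0.75) + (1.75)·(1.75) + (1.75)·(1.75) + (-4.25)·(-4.25)) / 3 = 24.75/3 = 8.25

S is symmetric (S[j,i] = S[i,j]). Assembling:

S = [[6.9167, 4.6667, 5.25],
 [4.6667, 3.3333, 4.3333],
 [5.25, 4.3333, 8.25]]


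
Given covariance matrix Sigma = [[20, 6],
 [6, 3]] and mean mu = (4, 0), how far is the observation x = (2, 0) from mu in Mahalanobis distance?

Step 1 — centre the observation: (x - mu) = (-2, 0).

Step 2 — invert Sigma. det(Sigma) = 20·3 - (6)² = 24.
  Sigma^{-1} = (1/det) · [[d, -b], [-b, a]] = [[0.125, -0.25],
 [-0.25, 0.8333]].

Step 3 — form the quadratic (x - mu)^T · Sigma^{-1} · (x - mu):
  Sigma^{-1} · (x - mu) = (-0.25, 0.5).
  (x - mu)^T · [Sigma^{-1} · (x - mu)] = (-2)·(-0.25) + (0)·(0.5) = 0.5.

Step 4 — take square root: d = √(0.5) ≈ 0.7071.

d(x, mu) = √(0.5) ≈ 0.7071


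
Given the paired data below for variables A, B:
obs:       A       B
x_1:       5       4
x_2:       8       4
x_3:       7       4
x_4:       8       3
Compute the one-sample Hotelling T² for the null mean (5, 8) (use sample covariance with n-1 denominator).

Step 1 — sample mean vector:
  mean(A) = (5 + 8 + 7 + 8) / 4 = 28/4 = 7
  mean(B) = (4 + 4 + 4 + 3) / 4 = 15/4 = 3.75
  x̄ = (7, 3.75),  deviation x̄ - mu_0 = (7, 3.75) - (5, 8) = (2, -4.25).

Step 2 — sample covariance matrix, S[i,j] = (1/(n-1)) · Σ_k (x_{k,i} - mean_i) · (x_{k,j} - mean_j), divisor n-1 = 3:
  S[A,A] = ((-2)·(-2) + (1)·(1) + (0)·(0) + (1)·(1)) / 3 = 6/3 = 2
  S[A,B] = ((-2)·(0.25) + (1)·(0.25) + (0)·(0.25) + (1)·(-0.75)) / 3 = -1/3 = -0.3333
  S[B,B] = ((0.25)·(0.25) + (0.25)·(0.25) + (0.25)·(0.25) + (-0.75)·(-0.75)) / 3 = 0.75/3 = 0.25
  S = [[2, -0.3333],
 [-0.3333, 0.25]].

Step 3 — invert S. det(S) = 2·0.25 - (-0.3333)² = 0.3889.
  S^{-1} = (1/det) · [[d, -b], [-b, a]] = [[0.6429, 0.8571],
 [0.8571, 5.1429]].

Step 4 — quadratic form (x̄ - mu_0)^T · S^{-1} · (x̄ - mu_0):
  S^{-1} · (x̄ - mu_0) = (-2.3571, -20.1429),
  (x̄ - mu_0)^T · [...] = (2)·(-2.3571) + (-4.25)·(-20.1429) = 80.8929.

Step 5 — scale by n: T² = 4 · 80.8929 = 323.5714.

T² ≈ 323.5714


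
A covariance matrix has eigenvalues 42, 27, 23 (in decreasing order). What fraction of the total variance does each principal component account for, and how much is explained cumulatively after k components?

Step 1 — total variance = trace(Sigma) = Σ λ_i = 42 + 27 + 23 = 92.

Step 2 — fraction explained by component i = λ_i / Σ λ:
  PC1: 42/92 = 0.4565
  PC2: 27/92 = 0.2935
  PC3: 23/92 = 0.25

Step 3 — cumulative fraction after k components = (λ_1 + ... + λ_k) / Σ λ:
  k = 1: 42/92 = 0.4565
  k = 2: (42 + 27)/92 = 69/92 = 0.75
  k = 3: (42 + 27 + 23)/92 = 92/92 = 1

Summary (fraction, with percent):

explained: PC1 0.4565 (45.65%), PC2 0.2935 (29.35%), PC3 0.25 (25%);  cumulative: 0.4565, 0.75, 1


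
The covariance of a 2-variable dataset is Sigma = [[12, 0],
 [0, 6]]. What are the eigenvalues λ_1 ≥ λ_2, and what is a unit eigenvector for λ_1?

Step 1 — characteristic polynomial of 2×2 Sigma:
  det(Sigma - λI) = λ² - trace · λ + det = 0.
  trace = 12 + 6 = 18, det = 12·6 - (0)² = 72.
Step 2 — discriminant:
  Δ = trace² - 4·det = 324 - 288 = 36.
Step 3 — eigenvalues:
  λ = (trace ± √Δ)/2 = (18 ± 6)/2,
  λ_1 = 12,  λ_2 = 6.

Step 4 — unit eigenvector for λ_1: Sigma is diagonal, so its eigenvectors are the coordinate axes. λ_1 = 12 is the diagonal entry on the first coordinate axis, hence
  v_1 = (1, 0) (||v_1|| = 1).

λ_1 = 12,  λ_2 = 6;  v_1 ≈ (1, 0)


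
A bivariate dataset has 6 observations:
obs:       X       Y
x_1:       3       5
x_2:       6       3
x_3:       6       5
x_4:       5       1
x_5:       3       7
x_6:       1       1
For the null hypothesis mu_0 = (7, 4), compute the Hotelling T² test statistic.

Step 1 — sample mean vector:
  mean(X) = (3 + 6 + 6 + 5 + 3 + 1) / 6 = 24/6 = 4
  mean(Y) = (5 + 3 + 5 + 1 + 7 + 1) / 6 = 22/6 = 3.6667
  x̄ = (4, 3.6667),  deviation x̄ - mu_0 = (4, 3.6667) - (7, 4) = (-3, -0.3333).

Step 2 — sample covariance matrix, S[i,j] = (1/(n-1)) · Σ_k (x_{k,i} - mean_i) · (x_{k,j} - mean_j), divisor n-1 = 5:
  S[X,X] = ((-1)·(-1) + (2)·(2) + (2)·(2) + (1)·(1) + (-1)·(-1) + (-3)·(-3)) / 5 = 20/5 = 4
  S[X,Y] = ((-1)·(1.3333) + (2)·(-0.6667) + (2)·(1.3333) + (1)·(-2.6667) + (-1)·(3.3333) + (-3)·(-2.6667)) / 5 = 2/5 = 0.4
  S[Y,Y] = ((1.3333)·(1.3333) + (-0.6667)·(-0.6667) + (1.3333)·(1.3333) + (-2.6667)·(-2.6667) + (3.3333)·(3.3333) + (-2.6667)·(-2.6667)) / 5 = 29.3333/5 = 5.8667
  S = [[4, 0.4],
 [0.4, 5.8667]].

Step 3 — invert S. det(S) = 4·5.8667 - (0.4)² = 23.3067.
  S^{-1} = (1/det) · [[d, -b], [-b, a]] = [[0.2517, -0.0172],
 [-0.0172, 0.1716]].

Step 4 — quadratic form (x̄ - mu_0)^T · S^{-1} · (x̄ - mu_0):
  S^{-1} · (x̄ - mu_0) = (-0.7494, -0.0057),
  (x̄ - mu_0)^T · [...] = (-3)·(-0.7494) + (-0.3333)·(-0.0057) = 2.2502.

Step 5 — scale by n: T² = 6 · 2.2502 = 13.5011.

T² ≈ 13.5011


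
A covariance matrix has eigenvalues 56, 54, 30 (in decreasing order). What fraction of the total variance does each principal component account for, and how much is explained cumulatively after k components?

Step 1 — total variance = trace(Sigma) = Σ λ_i = 56 + 54 + 30 = 140.

Step 2 — fraction explained by component i = λ_i / Σ λ:
  PC1: 56/140 = 0.4
  PC2: 54/140 = 0.3857
  PC3: 30/140 = 0.2143

Step 3 — cumulative fraction after k components = (λ_1 + ... + λ_k) / Σ λ:
  k = 1: 56/140 = 0.4
  k = 2: (56 + 54)/140 = 110/140 = 0.7857
  k = 3: (56 + 54 + 30)/140 = 140/140 = 1

Summary (fraction, with percent):

explained: PC1 0.4 (40%), PC2 0.3857 (38.57%), PC3 0.2143 (21.43%);  cumulative: 0.4, 0.7857, 1
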